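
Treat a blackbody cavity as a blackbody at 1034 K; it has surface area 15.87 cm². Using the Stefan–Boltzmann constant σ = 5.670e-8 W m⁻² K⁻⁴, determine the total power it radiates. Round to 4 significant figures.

P ≈ 102.9 W

Area A = 15.87 cm² = 1.587×10⁻³ m².
P = σAT⁴ = 5.670×10⁻⁸ × 1.587×10⁻³ × (1034)⁴ = 102.9 W.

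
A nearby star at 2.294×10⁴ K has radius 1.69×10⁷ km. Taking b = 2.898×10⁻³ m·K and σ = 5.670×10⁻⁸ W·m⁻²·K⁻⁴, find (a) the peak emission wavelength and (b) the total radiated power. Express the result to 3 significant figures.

λ_max ≈ 126 nm; P ≈ 5.64×10³¹ W

(a) λ_max = b/T = 2.898×10⁻³/2.294×10⁴ = 1.263×10⁻⁷ m = 126 nm.
Surface area A = 4πR² = 4π(1.69×10¹⁰ m)² = 3.58908×10²¹ m².
(b) P = σAT⁴ = 5.670×10⁻⁸×3.58908×10²¹×(2.294×10⁴)⁴ = 5.64×10³¹ W.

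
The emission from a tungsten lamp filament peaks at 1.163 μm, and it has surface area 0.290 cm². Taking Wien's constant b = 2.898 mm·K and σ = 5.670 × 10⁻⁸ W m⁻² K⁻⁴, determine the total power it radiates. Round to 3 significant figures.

P ≈ 63.4 W

Wien's law: T = b/λ_max = 2.898×10⁻³/1.163×10⁻⁶ = 2491.83 K.
Area A = 0.290 cm² = 2.90×10⁻⁵ m².
Then P = σAT⁴ = 5.670×10⁻⁸×2.90×10⁻⁵×(2491.83)⁴ = 63.4 W.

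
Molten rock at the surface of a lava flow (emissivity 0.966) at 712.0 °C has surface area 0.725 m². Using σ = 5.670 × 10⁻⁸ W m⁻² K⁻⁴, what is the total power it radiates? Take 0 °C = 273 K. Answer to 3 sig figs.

T = 712.0 °C + 273 = 985.0 K.
Area A = 0.725 m².
P = εσAT⁴ = 0.966 × 5.670×10⁻⁸ × 0.725 × (985.0)⁴ = 3.74×10⁴ W.

P ≈ 3.74×10⁴ W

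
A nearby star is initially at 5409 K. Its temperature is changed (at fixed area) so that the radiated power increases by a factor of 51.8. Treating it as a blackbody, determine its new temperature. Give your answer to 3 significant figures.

P ∝ T⁴, so T₂/T₁ = (P₂/P₁)^(1/4) = (51.8)^(1/4) = 2.68276.
T₂ = 5409 × 2.68276 = 1.45×10⁴ K.

T₂ ≈ 1.45×10⁴ K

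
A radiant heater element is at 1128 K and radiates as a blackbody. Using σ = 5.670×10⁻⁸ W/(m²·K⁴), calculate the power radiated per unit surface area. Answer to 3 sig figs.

I ≈ 9.18×10⁴ W/m²

Stefan–Boltzmann: I = σT⁴ = 5.670×10⁻⁸ × (1128)⁴ = 9.18×10⁴ W/m².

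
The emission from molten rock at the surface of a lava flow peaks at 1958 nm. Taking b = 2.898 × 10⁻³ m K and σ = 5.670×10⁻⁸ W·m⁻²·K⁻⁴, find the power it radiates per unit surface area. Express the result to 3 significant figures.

Wien's law: T = b/λ_max = 2.898×10⁻³/1.958×10⁻⁶ = 1480.08 K.
Then I = σT⁴ = 5.670×10⁻⁸×(1480.08)⁴ = 2.72×10⁵ W/m².

I ≈ 2.72×10⁵ W/m²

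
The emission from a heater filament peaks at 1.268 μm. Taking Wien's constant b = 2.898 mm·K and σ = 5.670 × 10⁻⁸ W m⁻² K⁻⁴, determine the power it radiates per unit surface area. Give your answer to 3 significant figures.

I ≈ 1.55×10⁶ W/m²

Wien's law: T = b/λ_max = 2.898×10⁻³/1.268×10⁻⁶ = 2285.49 K.
Then I = σT⁴ = 5.670×10⁻⁸×(2285.49)⁴ = 1.55×10⁶ W/m².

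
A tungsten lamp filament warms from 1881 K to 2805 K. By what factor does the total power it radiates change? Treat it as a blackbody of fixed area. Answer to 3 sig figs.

P₂/P₁ ≈ 4.95

P ∝ T⁴, so P₂/P₁ = (T₂/T₁)⁴ = (2805/1881)⁴ = (1.49123)⁴ = 4.95.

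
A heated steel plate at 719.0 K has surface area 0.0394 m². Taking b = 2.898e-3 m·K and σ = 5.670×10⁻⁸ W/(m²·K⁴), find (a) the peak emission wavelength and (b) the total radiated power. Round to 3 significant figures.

λ_max ≈ 4.03 μm; P ≈ 597 W

(a) λ_max = b/T = 2.898×10⁻³/719.0 = 4.031×10⁻⁶ m = 4.03 μm.
Area A = 0.0394 m².
(b) P = σAT⁴ = 5.670×10⁻⁸×0.0394×(719.0)⁴ = 597 W.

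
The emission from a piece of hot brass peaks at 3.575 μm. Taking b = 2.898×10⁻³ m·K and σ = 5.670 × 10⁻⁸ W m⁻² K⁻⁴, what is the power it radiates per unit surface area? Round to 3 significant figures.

I ≈ 2.45×10⁴ W/m²

Wien's law: T = b/λ_max = 2.898×10⁻³/3.575×10⁻⁶ = 810.629 K.
Then I = σT⁴ = 5.670×10⁻⁸×(810.629)⁴ = 2.45×10⁴ W/m².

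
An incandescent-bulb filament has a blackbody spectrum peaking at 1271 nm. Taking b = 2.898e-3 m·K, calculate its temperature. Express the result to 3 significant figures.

T ≈ 2.28×10³ K

Wien's law gives T = b/λ_max = (2.898×10⁻³ m·K)/(1.271×10⁻⁶ m) = 2.28×10³ K.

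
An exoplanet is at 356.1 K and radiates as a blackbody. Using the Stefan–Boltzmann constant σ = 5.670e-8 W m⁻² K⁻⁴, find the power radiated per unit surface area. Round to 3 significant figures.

Stefan–Boltzmann: I = σT⁴ = 5.670×10⁻⁸ × (356.1)⁴ = 912 W/m².

I ≈ 912 W/m²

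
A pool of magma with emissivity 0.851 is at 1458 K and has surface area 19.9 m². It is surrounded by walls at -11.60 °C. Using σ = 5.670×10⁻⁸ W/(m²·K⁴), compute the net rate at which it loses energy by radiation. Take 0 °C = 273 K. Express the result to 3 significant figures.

Surroundings: T = -11.60 °C + 273 = 261.40 K.
Area A = 19.9 m².
Net radiated power P_net = εσA(T⁴ − T₀⁴) = 0.851×5.670×10⁻⁸×19.9×(1458⁴ − 261.40⁴).
T⁴ − T₀⁴ = 4.51887×10¹² − 4.66898×10⁹ = 4.51420×10¹² K⁴, so P_net = 4.33×10⁶ W.

Net loss ≈ 4.33×10⁶ W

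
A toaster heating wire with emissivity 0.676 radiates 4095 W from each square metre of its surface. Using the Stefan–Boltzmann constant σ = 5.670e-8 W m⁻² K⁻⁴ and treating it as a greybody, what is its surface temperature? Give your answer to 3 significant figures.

I = εσT⁴, so T = (I/εσ)^(1/4) = (4095/(0.676×5.670×10⁻⁸))^(1/4) = 572 K.

T ≈ 572 K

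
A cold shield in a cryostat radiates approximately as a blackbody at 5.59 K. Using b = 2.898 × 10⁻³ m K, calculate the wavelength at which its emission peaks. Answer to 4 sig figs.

λ_max ≈ 0.5184 mm

Wien's displacement law: λ_max = b/T = (2.898×10⁻³ m·K)/(5.59 K) = 5.1843×10⁻⁴ m.
That is 0.5184 mm, in the infrared range.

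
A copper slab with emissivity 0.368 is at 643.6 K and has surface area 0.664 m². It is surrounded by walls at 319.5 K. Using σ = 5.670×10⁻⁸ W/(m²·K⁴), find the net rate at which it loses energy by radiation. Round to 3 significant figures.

Area A = 0.664 m².
Net radiated power P_net = εσA(T⁴ − T₀⁴) = 0.368×5.670×10⁻⁸×0.664×(643.6⁴ − 319.5⁴).
T⁴ − T₀⁴ = 1.71579×10¹¹ − 1.04204×10¹⁰ = 1.61159×10¹¹ K⁴, so P_net = 2.23×10³ W.

Net loss ≈ 2.23×10³ W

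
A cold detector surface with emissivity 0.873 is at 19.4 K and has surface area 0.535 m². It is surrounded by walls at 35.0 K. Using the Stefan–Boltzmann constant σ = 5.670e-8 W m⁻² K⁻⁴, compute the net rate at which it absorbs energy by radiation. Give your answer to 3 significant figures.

Net gain ≈ 0.0360 W

Area A = 0.535 m².
Net radiated power P_net = εσA(T⁴ − T₀⁴) = 0.873×5.670×10⁻⁸×0.535×(19.4⁴ − 35.0⁴).
T⁴ − T₀⁴ = 1.41647×10⁵ − 1.50062×10⁶ = -1.35897×10⁶ K⁴, so P_net = -0.0360 W — negative, meaning a net gain of 0.0360 W.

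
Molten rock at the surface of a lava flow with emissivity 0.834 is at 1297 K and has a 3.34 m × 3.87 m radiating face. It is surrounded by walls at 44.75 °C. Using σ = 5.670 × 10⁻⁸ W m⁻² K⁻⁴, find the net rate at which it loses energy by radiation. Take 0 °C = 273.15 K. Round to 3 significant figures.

Surroundings: T = 44.75 °C + 273.15 = 317.90 K.
Area A = 3.34 × 3.87 = 12.9258 m².
Net radiated power P_net = εσA(T⁴ − T₀⁴) = 0.834×5.670×10⁻⁸×12.9258×(1297⁴ − 317.90⁴).
T⁴ − T₀⁴ = 2.82983×10¹² − 1.02132×10¹⁰ = 2.81962×10¹² K⁴, so P_net = 1.72×10⁶ W.

Net loss ≈ 1.72×10⁶ W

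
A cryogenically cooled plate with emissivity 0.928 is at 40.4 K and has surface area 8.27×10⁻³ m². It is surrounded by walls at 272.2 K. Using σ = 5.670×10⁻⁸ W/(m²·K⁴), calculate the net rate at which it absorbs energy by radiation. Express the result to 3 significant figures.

Area A = 8.27×10⁻³ m².
Net radiated power P_net = εσA(T⁴ − T₀⁴) = 0.928×5.670×10⁻⁸×8.27×10⁻³×(40.4⁴ − 272.2⁴).
T⁴ − T₀⁴ = 2.66395×10⁶ − 5.48975×10⁹ = -5.48709×10⁹ K⁴, so P_net = -2.39 W — negative, meaning a net gain of 2.39 W.

Net gain ≈ 2.39 W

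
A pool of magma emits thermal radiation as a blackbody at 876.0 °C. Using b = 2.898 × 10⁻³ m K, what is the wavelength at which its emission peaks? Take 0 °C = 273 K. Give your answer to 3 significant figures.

T = 876.0 °C + 273 = 1149.0 K.
Wien's displacement law: λ_max = b/T = (2.898×10⁻³ m·K)/(1149.0 K) = 2.522×10⁻⁶ m.
That is 2.52×10³ nm, in the infrared range.

λ_max ≈ 2.52×10³ nm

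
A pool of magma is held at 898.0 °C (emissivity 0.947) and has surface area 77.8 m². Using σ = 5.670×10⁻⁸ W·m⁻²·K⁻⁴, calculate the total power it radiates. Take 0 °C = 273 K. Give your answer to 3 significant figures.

P ≈ 7.85×10⁶ W

T = 898.0 °C + 273 = 1171.0 K.
Area A = 77.8 m².
P = εσAT⁴ = 0.947 × 5.670×10⁻⁸ × 77.8 × (1171.0)⁴ = 7.85×10⁶ W.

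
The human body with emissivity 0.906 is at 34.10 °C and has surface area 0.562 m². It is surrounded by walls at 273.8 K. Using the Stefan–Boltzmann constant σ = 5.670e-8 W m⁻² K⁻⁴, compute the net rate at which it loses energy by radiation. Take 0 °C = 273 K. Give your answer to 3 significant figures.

T = 34.10 °C + 273 = 307.10 K.
Area A = 0.562 m².
Net radiated power P_net = εσA(T⁴ − T₀⁴) = 0.906×5.670×10⁻⁸×0.562×(307.10⁴ − 273.8⁴).
T⁴ − T₀⁴ = 8.89445×10⁹ − 5.61997×10⁹ = 3.27448×10⁹ K⁴, so P_net = 94.5 W.

Net loss ≈ 94.5 W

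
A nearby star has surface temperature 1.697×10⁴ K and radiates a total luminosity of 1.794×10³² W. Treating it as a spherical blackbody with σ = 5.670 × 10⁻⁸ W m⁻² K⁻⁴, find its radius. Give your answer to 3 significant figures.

R ≈ 5.51×10¹⁰ m

L = 4πR²σT⁴ ⇒ R = √(L/(4πσT⁴)).
σT⁴ = 4.70230×10⁹ W/m², so R = √(1.794×10³²/(4π×4.70230×10⁹)) = 5.51×10¹⁰ m.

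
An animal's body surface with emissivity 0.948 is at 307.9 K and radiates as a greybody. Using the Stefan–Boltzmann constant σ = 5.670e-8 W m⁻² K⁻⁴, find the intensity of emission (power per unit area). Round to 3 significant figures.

I ≈ 483 W/m²

Stefan–Boltzmann: I = εσT⁴ = 0.948 × 5.670×10⁻⁸ × (307.9)⁴ = 483 W/m².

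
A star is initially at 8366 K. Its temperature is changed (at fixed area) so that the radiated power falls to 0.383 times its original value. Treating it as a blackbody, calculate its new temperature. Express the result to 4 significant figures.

P ∝ T⁴, so T₂/T₁ = (P₂/P₁)^(1/4) = (0.383)^(1/4) = 0.786683.
T₂ = 8366 × 0.786683 = 6581 K.

T₂ ≈ 6581 K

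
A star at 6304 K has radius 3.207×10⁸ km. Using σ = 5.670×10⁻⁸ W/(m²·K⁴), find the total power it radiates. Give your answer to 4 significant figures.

P ≈ 1.157×10³² W

Surface area A = 4πR² = 4π(3.207×10¹¹ m)² = 1.29243×10²⁴ m².
P = σAT⁴ = 5.670×10⁻⁸ × 1.29243×10²⁴ × (6304)⁴ = 1.157×10³² W.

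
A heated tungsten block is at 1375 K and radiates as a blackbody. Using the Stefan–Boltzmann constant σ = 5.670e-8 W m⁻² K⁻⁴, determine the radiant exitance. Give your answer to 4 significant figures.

Stefan–Boltzmann: I = σT⁴ = 5.670×10⁻⁸ × (1375)⁴ = 2.027×10⁵ W/m².

I ≈ 2.027×10⁵ W/m²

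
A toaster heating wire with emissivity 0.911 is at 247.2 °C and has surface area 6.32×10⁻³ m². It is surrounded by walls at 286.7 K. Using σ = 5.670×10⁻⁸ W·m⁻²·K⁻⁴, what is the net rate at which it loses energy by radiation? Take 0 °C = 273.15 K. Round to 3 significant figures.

Net loss ≈ 21.7 W

T = 247.2 °C + 273.15 = 520.35 K.
Area A = 6.32×10⁻³ m².
Net radiated power P_net = εσA(T⁴ − T₀⁴) = 0.911×5.670×10⁻⁸×6.32×10⁻³×(520.35⁴ − 286.7⁴).
T⁴ − T₀⁴ = 7.33132×10¹⁰ − 6.75633×10⁹ = 6.65569×10¹⁰ K⁴, so P_net = 21.7 W.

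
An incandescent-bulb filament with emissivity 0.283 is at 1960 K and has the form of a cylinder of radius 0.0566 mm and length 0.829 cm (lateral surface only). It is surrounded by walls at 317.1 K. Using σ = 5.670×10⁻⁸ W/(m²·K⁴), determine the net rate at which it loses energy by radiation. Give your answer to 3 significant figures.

Net loss ≈ 0.698 W

Lateral area A = 2πrL = 2π×5.66×10⁻⁵×8.29×10⁻³ = 2.94816×10⁻⁶ m².
Net radiated power P_net = εσA(T⁴ − T₀⁴) = 0.283×5.670×10⁻⁸×2.94816×10⁻⁶×(1960⁴ − 317.1⁴).
T⁴ − T₀⁴ = 1.47579×10¹³ − 1.01108×10¹⁰ = 1.47478×10¹³ K⁴, so P_net = 0.698 W.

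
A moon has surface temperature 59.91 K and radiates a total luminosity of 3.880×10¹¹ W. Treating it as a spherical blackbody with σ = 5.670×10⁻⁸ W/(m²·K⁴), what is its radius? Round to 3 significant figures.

R ≈ 2.06×10⁵ m

L = 4πR²σT⁴ ⇒ R = √(L/(4πσT⁴)).
σT⁴ = 0.730433 W/m², so R = √(3.880×10¹¹/(4π×0.730433)) = 2.06×10⁵ m.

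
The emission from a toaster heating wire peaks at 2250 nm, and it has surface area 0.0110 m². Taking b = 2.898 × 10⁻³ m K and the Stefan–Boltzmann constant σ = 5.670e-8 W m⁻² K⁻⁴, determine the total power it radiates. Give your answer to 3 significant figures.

P ≈ 1.72×10³ W

Wien's law: T = b/λ_max = 2.898×10⁻³/2.250×10⁻⁶ = 1288.00 K.
Area A = 0.0110 m².
Then P = σAT⁴ = 5.670×10⁻⁸×0.0110×(1288.00)⁴ = 1.72×10³ W.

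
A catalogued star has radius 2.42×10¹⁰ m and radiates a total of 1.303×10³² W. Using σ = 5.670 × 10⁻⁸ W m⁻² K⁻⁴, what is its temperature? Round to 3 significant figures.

Surface area A = 4πR² = 4π(2.42×10¹⁰ m)² = 7.35937×10²¹ m².
P = σAT⁴ ⇒ T = (P/(σA))^(1/4) = (1.303×10³²/(5.670×10⁻⁸×7.35937×10²¹))^(1/4) = 2.36×10⁴ K.

T ≈ 2.36×10⁴ K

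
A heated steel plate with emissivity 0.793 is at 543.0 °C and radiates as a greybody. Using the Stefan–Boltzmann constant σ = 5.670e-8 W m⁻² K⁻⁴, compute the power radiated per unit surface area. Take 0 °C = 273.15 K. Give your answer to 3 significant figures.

T = 543.0 °C + 273.15 = 816.15 K.
Stefan–Boltzmann: I = εσT⁴ = 0.793 × 5.670×10⁻⁸ × (816.15)⁴ = 1.99×10⁴ W/m².

I ≈ 1.99×10⁴ W/m²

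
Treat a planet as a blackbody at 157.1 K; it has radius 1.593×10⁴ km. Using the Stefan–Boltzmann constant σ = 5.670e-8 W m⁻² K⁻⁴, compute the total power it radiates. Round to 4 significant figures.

P ≈ 1.101×10¹⁷ W

Surface area A = 4πR² = 4π(1.593×10⁷ m)² = 3.18890×10¹⁵ m².
P = σAT⁴ = 5.670×10⁻⁸ × 3.18890×10¹⁵ × (157.1)⁴ = 1.101×10¹⁷ W.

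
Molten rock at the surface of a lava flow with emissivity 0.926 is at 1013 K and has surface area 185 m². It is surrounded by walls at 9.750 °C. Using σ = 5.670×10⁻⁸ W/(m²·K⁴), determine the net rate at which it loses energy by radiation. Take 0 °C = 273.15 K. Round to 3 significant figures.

Net loss ≈ 1.02×10⁷ W

Surroundings: T = 9.750 °C + 273.15 = 282.900 K.
Area A = 185 m².
Net radiated power P_net = εσA(T⁴ − T₀⁴) = 0.926×5.670×10⁻⁸×185×(1013⁴ − 282.900⁴).
T⁴ − T₀⁴ = 1.05302×10¹² − 6.40519×10⁹ = 1.04661×10¹² K⁴, so P_net = 1.02×10⁷ W.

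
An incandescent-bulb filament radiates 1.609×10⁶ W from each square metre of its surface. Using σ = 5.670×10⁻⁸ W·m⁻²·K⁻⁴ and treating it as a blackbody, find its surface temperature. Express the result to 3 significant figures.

I = σT⁴, so T = (I/σ)^(1/4) = (1.609×10⁶/(5.670×10⁻⁸))^(1/4) = 2.31×10³ K.

T ≈ 2.31×10³ K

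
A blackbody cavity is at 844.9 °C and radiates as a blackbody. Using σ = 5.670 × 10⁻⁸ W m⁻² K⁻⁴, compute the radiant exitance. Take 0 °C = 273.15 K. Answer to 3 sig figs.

T = 844.9 °C + 273.15 = 1118.05 K.
Stefan–Boltzmann: I = σT⁴ = 5.670×10⁻⁸ × (1118.05)⁴ = 8.86×10⁴ W/m².

I ≈ 8.86×10⁴ W/m²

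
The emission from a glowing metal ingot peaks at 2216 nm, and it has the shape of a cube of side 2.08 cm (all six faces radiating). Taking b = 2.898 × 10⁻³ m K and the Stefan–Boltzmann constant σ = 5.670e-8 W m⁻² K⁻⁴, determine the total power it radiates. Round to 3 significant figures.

P ≈ 431 W

Wien's law: T = b/λ_max = 2.898×10⁻³/2.216×10⁻⁶ = 1307.76 K.
Area A = 6s² = 6×(0.0208 m)² = 2.59584×10⁻³ m².
Then P = σAT⁴ = 5.670×10⁻⁸×2.59584×10⁻³×(1307.76)⁴ = 431 W.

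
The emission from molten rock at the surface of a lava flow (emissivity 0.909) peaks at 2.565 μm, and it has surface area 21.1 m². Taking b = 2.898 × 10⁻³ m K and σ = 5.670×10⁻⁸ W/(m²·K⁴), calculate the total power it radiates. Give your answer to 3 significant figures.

Wien's law: T = b/λ_max = 2.898×10⁻³/2.565×10⁻⁶ = 1129.82 K.
Area A = 21.1 m².
Then P = εσAT⁴ = 0.909×5.670×10⁻⁸×21.1×(1129.82)⁴ = 1.77×10⁶ W.

P ≈ 1.77×10⁶ W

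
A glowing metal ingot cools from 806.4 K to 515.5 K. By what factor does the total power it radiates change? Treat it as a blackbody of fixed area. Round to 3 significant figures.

P ∝ T⁴, so P₂/P₁ = (T₂/T₁)⁴ = (515.5/806.4)⁴ = (0.639261)⁴ = 0.167.

P₂/P₁ ≈ 0.167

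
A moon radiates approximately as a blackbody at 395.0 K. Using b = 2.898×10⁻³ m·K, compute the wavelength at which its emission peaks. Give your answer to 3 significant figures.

λ_max ≈ 7.34 μm

Wien's displacement law: λ_max = b/T = (2.898×10⁻³ m·K)/(395.0 K) = 7.337×10⁻⁶ m.
That is 7.34 μm, in the infrared range.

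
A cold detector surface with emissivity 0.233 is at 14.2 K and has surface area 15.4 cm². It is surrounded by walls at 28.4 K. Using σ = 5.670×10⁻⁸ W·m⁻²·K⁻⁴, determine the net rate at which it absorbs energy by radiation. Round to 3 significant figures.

Area A = 15.4 cm² = 1.54×10⁻³ m².
Net radiated power P_net = εσA(T⁴ − T₀⁴) = 0.233×5.670×10⁻⁸×1.54×10⁻³×(14.2⁴ − 28.4⁴).
T⁴ − T₀⁴ = 40658.7 − 6.50539×10⁵ = -6.09880×10⁵ K⁴, so P_net = -1.24×10⁻⁵ W — negative, meaning a net gain of 1.24×10⁻⁵ W.

Net gain ≈ 1.24×10⁻⁵ W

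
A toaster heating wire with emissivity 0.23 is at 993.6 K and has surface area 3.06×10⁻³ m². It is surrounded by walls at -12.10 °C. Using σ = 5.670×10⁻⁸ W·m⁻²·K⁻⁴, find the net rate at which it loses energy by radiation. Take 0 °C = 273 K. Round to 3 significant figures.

Surroundings: T = -12.10 °C + 273 = 260.90 K.
Area A = 3.06×10⁻³ m².
Net radiated power P_net = εσA(T⁴ − T₀⁴) = 0.23×5.670×10⁻⁸×3.06×10⁻³×(993.6⁴ − 260.90⁴).
T⁴ − T₀⁴ = 9.74645×10¹¹ − 4.63336×10⁹ = 9.70012×10¹¹ K⁴, so P_net = 38.7 W.

Net loss ≈ 38.7 W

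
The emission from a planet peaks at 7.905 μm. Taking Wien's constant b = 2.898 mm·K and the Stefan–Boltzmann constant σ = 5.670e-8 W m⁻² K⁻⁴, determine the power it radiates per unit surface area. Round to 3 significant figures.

I ≈ 1.02×10³ W/m²

Wien's law: T = b/λ_max = 2.898×10⁻³/7.905×10⁻⁶ = 366.603 K.
Then I = σT⁴ = 5.670×10⁻⁸×(366.603)⁴ = 1.02×10³ W/m².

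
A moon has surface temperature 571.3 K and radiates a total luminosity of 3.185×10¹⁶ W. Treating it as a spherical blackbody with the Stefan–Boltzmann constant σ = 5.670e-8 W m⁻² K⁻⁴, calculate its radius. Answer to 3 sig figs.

L = 4πR²σT⁴ ⇒ R = √(L/(4πσT⁴)).
σT⁴ = 6040.04 W/m², so R = √(3.185×10¹⁶/(4π×6040.04)) = 6.48×10⁵ m.

R ≈ 6.48×10⁵ m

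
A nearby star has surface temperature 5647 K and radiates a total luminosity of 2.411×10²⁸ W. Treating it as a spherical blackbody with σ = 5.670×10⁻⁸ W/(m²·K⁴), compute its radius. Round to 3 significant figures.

R ≈ 5.77×10⁹ m

L = 4πR²σT⁴ ⇒ R = √(L/(4πσT⁴)).
σT⁴ = 5.76573×10⁷ W/m², so R = √(2.411×10²⁸/(4π×5.76573×10⁷)) = 5.77×10⁹ m.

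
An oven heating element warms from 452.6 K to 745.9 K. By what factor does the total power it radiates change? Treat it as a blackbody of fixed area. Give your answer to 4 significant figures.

P₂/P₁ ≈ 7.377

P ∝ T⁴, so P₂/P₁ = (T₂/T₁)⁴ = (745.9/452.6)⁴ = (1.64803)⁴ = 7.377.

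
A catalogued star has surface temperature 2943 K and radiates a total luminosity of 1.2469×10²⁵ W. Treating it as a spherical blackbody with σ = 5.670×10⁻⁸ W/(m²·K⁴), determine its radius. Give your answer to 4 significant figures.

R ≈ 4.830×10⁸ m

L = 4πR²σT⁴ ⇒ R = √(L/(4πσT⁴)).
σT⁴ = 4.25348×10⁶ W/m², so R = √(1.2469×10²⁵/(4π×4.25348×10⁶)) = 4.830×10⁸ m.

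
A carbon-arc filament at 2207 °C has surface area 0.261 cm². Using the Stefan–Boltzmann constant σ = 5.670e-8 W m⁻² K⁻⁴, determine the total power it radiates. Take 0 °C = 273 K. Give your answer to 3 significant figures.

T = 2207 °C + 273 = 2480 K.
Area A = 0.261 cm² = 2.61×10⁻⁵ m².
P = σAT⁴ = 5.670×10⁻⁸ × 2.61×10⁻⁵ × (2480)⁴ = 56.0 W.

P ≈ 56.0 W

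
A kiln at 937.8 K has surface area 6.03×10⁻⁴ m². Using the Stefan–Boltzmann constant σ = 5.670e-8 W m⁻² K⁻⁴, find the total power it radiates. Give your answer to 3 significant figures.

Area A = 6.03×10⁻⁴ m².
P = σAT⁴ = 5.670×10⁻⁸ × 6.03×10⁻⁴ × (937.8)⁴ = 26.4 W.

P ≈ 26.4 W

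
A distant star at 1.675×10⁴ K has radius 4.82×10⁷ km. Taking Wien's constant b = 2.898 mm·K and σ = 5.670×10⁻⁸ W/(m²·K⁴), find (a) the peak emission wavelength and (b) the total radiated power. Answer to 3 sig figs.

λ_max ≈ 173 nm; P ≈ 1.30×10³² W

(a) λ_max = b/T = 2.898×10⁻³/1.675×10⁴ = 1.730×10⁻⁷ m = 173 nm.
Surface area A = 4πR² = 4π(4.82×10¹⁰ m)² = 2.91947×10²² m².
(b) P = σAT⁴ = 5.670×10⁻⁸×2.91947×10²²×(1.675×10⁴)⁴ = 1.30×10³² W.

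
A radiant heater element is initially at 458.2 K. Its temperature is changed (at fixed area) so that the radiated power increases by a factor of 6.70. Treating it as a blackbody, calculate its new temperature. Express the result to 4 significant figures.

T₂ ≈ 737.2 K

P ∝ T⁴, so T₂/T₁ = (P₂/P₁)^(1/4) = (6.70)^(1/4) = 1.60886.
T₂ = 458.2 × 1.60886 = 737.2 K.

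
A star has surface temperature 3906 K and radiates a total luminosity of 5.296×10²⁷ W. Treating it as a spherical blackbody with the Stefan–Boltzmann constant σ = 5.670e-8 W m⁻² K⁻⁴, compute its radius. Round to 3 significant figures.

R ≈ 5.65×10⁹ m

L = 4πR²σT⁴ ⇒ R = √(L/(4πσT⁴)).
σT⁴ = 1.31981×10⁷ W/m², so R = √(5.296×10²⁷/(4π×1.31981×10⁷)) = 5.65×10⁹ m.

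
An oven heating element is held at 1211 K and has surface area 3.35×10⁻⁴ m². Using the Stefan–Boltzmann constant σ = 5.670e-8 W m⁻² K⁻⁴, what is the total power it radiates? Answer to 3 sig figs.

Area A = 3.35×10⁻⁴ m².
P = σAT⁴ = 5.670×10⁻⁸ × 3.35×10⁻⁴ × (1211)⁴ = 40.9 W.

P ≈ 40.9 W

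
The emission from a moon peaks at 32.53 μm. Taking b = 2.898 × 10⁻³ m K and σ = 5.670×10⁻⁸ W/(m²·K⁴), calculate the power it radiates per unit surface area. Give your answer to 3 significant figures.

I ≈ 3.57 W/m²

Wien's law: T = b/λ_max = 2.898×10⁻³/3.253×10⁻⁵ = 89.0870 K.
Then I = σT⁴ = 5.670×10⁻⁸×(89.0870)⁴ = 3.57 W/m².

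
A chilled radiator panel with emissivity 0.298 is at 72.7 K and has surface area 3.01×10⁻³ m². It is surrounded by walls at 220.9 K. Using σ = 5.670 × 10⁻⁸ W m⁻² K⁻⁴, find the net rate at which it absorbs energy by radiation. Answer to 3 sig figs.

Net gain ≈ 0.120 W

Area A = 3.01×10⁻³ m².
Net radiated power P_net = εσA(T⁴ − T₀⁴) = 0.298×5.670×10⁻⁸×3.01×10⁻³×(72.7⁴ − 220.9⁴).
T⁴ − T₀⁴ = 2.79343×10⁷ − 2.38113×10⁹ = -2.35320×10⁹ K⁴, so P_net = -0.120 W — negative, meaning a net gain of 0.120 W.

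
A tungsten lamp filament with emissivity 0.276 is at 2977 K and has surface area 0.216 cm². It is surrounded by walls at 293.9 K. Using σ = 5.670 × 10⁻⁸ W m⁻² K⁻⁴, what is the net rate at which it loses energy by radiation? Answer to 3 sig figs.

Area A = 0.216 cm² = 2.16×10⁻⁵ m².
Net radiated power P_net = εσA(T⁴ − T₀⁴) = 0.276×5.670×10⁻⁸×2.16×10⁻⁵×(2977⁴ − 293.9⁴).
T⁴ − T₀⁴ = 7.85444×10¹³ − 7.46102×10⁹ = 7.85369×10¹³ K⁴, so P_net = 26.5 W.

Net loss ≈ 26.5 W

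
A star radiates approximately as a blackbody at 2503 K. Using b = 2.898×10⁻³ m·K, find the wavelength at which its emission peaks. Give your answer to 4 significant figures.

Wien's displacement law: λ_max = b/T = (2.898×10⁻³ m·K)/(2503 K) = 1.1578×10⁻⁶ m.
That is 1158 nm, in the infrared range.

λ_max ≈ 1158 nm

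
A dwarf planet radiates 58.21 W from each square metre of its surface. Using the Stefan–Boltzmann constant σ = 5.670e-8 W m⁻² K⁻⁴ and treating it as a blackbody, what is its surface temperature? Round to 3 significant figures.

I = σT⁴, so T = (I/σ)^(1/4) = (58.21/(5.670×10⁻⁸))^(1/4) = 179 K.

T ≈ 179 K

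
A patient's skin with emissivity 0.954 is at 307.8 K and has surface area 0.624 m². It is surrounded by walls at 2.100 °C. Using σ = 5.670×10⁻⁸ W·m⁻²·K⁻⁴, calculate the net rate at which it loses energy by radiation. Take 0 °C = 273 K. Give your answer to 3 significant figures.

Net loss ≈ 110 W

Surroundings: T = 2.100 °C + 273 = 275.100 K.
Area A = 0.624 m².
Net radiated power P_net = εσA(T⁴ − T₀⁴) = 0.954×5.670×10⁻⁸×0.624×(307.8⁴ − 275.100⁴).
T⁴ − T₀⁴ = 8.97583×10⁹ − 5.72746×10⁹ = 3.24837×10⁹ K⁴, so P_net = 110 W.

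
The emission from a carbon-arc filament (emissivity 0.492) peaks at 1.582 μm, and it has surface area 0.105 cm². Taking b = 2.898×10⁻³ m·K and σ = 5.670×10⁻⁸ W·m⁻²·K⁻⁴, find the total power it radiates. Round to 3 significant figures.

Wien's law: T = b/λ_max = 2.898×10⁻³/1.582×10⁻⁶ = 1831.86 K.
Area A = 0.105 cm² = 1.05×10⁻⁵ m².
Then P = εσAT⁴ = 0.492×5.670×10⁻⁸×1.05×10⁻⁵×(1831.86)⁴ = 3.30 W.

P ≈ 3.30 W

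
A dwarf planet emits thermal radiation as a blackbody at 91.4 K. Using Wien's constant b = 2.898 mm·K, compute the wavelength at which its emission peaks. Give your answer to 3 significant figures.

Wien's displacement law: λ_max = b/T = (2.898×10⁻³ m·K)/(91.4 K) = 3.171×10⁻⁵ m.
That is 31.7 μm, in the infrared range.

λ_max ≈ 31.7 μm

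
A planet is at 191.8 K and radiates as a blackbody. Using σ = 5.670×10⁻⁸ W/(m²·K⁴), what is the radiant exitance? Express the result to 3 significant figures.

Stefan–Boltzmann: I = σT⁴ = 5.670×10⁻⁸ × (191.8)⁴ = 76.7 W/m².

I ≈ 76.7 W/m²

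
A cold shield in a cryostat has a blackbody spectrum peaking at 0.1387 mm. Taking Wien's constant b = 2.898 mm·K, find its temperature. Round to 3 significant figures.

Wien's law gives T = b/λ_max = (2.898×10⁻³ m·K)/(1.387×10⁻⁴ m) = 20.9 K.

T ≈ 20.9 K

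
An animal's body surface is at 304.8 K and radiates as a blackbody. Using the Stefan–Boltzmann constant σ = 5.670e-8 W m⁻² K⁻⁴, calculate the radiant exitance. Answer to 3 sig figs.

I ≈ 489 W/m²

Stefan–Boltzmann: I = σT⁴ = 5.670×10⁻⁸ × (304.8)⁴ = 489 W/m².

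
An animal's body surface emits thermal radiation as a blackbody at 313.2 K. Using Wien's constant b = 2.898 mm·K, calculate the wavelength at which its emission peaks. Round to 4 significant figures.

Wien's displacement law: λ_max = b/T = (2.898×10⁻³ m·K)/(313.2 K) = 9.2529×10⁻⁶ m.
That is 9.253 μm, in the infrared range.

λ_max ≈ 9.253 μm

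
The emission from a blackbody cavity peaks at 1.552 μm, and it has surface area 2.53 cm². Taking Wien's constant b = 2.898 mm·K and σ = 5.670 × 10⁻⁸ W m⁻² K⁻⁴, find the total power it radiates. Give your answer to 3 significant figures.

Wien's law: T = b/λ_max = 2.898×10⁻³/1.552×10⁻⁶ = 1867.27 K.
Area A = 2.53 cm² = 2.53×10⁻⁴ m².
Then P = σAT⁴ = 5.670×10⁻⁸×2.53×10⁻⁴×(1867.27)⁴ = 174 W.

P ≈ 174 W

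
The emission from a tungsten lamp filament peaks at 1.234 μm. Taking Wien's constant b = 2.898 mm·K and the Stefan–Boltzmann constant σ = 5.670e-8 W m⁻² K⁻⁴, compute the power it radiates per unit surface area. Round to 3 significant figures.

I ≈ 1.72×10⁶ W/m²

Wien's law: T = b/λ_max = 2.898×10⁻³/1.234×10⁻⁶ = 2348.46 K.
Then I = σT⁴ = 5.670×10⁻⁸×(2348.46)⁴ = 1.72×10⁶ W/m².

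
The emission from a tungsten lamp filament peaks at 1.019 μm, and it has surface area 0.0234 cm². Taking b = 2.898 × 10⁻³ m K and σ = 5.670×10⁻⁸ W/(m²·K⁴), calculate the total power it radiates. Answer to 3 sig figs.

P ≈ 8.68 W

Wien's law: T = b/λ_max = 2.898×10⁻³/1.019×10⁻⁶ = 2843.96 K.
Area A = 0.0234 cm² = 2.34×10⁻⁶ m².
Then P = σAT⁴ = 5.670×10⁻⁸×2.34×10⁻⁶×(2843.96)⁴ = 8.68 W.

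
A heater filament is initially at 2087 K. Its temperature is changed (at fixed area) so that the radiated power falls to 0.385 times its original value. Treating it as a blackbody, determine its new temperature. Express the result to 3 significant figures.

P ∝ T⁴, so T₂/T₁ = (P₂/P₁)^(1/4) = (0.385)^(1/4) = 0.787708.
T₂ = 2087 × 0.787708 = 1.64×10³ K.

T₂ ≈ 1.64×10³ K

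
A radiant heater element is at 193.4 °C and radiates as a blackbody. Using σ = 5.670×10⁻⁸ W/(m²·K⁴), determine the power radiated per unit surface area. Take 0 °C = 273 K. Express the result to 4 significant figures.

I ≈ 2683 W/m²

T = 193.4 °C + 273 = 466.4 K.
Stefan–Boltzmann: I = σT⁴ = 5.670×10⁻⁸ × (466.4)⁴ = 2683 W/m².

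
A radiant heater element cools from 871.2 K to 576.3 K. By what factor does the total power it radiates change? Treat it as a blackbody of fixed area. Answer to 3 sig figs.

P₂/P₁ ≈ 0.191

P ∝ T⁴, so P₂/P₁ = (T₂/T₁)⁴ = (576.3/871.2)⁴ = (0.661501)⁴ = 0.191.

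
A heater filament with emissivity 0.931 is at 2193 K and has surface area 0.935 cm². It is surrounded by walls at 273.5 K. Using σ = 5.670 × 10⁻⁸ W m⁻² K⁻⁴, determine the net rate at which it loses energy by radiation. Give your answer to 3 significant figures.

Net loss ≈ 114 W

Area A = 0.935 cm² = 9.35×10⁻⁵ m².
Net radiated power P_net = εσA(T⁴ − T₀⁴) = 0.931×5.670×10⁻⁸×9.35×10⁻⁵×(2193⁴ − 273.5⁴).
T⁴ − T₀⁴ = 2.31289×10¹³ − 5.59538×10⁹ = 2.31233×10¹³ K⁴, so P_net = 114 W.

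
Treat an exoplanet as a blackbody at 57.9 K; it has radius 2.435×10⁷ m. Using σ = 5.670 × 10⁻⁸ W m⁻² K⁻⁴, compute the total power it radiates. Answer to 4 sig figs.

Surface area A = 4πR² = 4π(2.435×10⁷ m)² = 7.45088×10¹⁵ m².
P = σAT⁴ = 5.670×10⁻⁸ × 7.45088×10¹⁵ × (57.9)⁴ = 4.748×10¹⁵ W.

P ≈ 4.748×10¹⁵ W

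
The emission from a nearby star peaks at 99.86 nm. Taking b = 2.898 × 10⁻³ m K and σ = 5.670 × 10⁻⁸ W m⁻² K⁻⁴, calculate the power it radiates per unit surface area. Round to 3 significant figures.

I ≈ 4.02×10¹⁰ W/m²

Wien's law: T = b/λ_max = 2.898×10⁻³/9.986×10⁻⁸ = 29020.6 K.
Then I = σT⁴ = 5.670×10⁻⁸×(29020.6)⁴ = 4.02×10¹⁰ W/m².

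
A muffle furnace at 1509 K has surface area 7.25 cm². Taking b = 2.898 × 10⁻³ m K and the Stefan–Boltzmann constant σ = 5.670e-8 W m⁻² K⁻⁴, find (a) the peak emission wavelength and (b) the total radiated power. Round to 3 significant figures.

λ_max ≈ 1.92×10³ nm; P ≈ 213 W

(a) λ_max = b/T = 2.898×10⁻³/1509 = 1.920×10⁻⁶ m = 1.92×10³ nm.
Area A = 7.25 cm² = 7.25×10⁻⁴ m².
(b) P = σAT⁴ = 5.670×10⁻⁸×7.25×10⁻⁴×(1509)⁴ = 213 W.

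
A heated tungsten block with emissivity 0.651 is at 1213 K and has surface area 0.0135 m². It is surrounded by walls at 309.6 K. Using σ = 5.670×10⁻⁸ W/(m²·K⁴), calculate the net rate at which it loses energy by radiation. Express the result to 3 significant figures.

Area A = 0.0135 m².
Net radiated power P_net = εσA(T⁴ − T₀⁴) = 0.651×5.670×10⁻⁸×0.0135×(1213⁴ − 309.6⁴).
T⁴ − T₀⁴ = 2.16493×10¹² − 9.18764×10⁹ = 2.15574×10¹² K⁴, so P_net = 1.07×10³ W.

Net loss ≈ 1.07×10³ W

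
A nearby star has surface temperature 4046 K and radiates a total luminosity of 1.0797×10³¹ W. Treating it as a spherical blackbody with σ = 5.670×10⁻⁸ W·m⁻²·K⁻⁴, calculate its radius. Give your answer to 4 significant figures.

R ≈ 2.378×10¹¹ m

L = 4πR²σT⁴ ⇒ R = √(L/(4πσT⁴)).
σT⁴ = 1.51945×10⁷ W/m², so R = √(1.0797×10³¹/(4π×1.51945×10⁷)) = 2.378×10¹¹ m.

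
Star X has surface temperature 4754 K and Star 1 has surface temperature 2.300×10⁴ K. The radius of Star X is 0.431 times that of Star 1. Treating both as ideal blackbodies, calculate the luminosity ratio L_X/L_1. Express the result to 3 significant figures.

L ∝ R²T⁴, so L_X/L_1 = (R_X/R_1)²(T_X/T_1)⁴ = (0.431)² × (4754/2.300×10⁴)⁴ = 0.185761 × 1.82526×10⁻³ = 3.39×10⁻⁴.

L_X/L_1 ≈ 3.39×10⁻⁴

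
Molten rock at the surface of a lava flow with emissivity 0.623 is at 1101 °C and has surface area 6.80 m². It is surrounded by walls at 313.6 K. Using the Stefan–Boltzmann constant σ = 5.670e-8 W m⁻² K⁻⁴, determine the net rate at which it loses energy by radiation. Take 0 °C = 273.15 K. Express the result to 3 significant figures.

Net loss ≈ 8.54×10⁵ W

T = 1101 °C + 273.15 = 1374.15 K.
Area A = 6.80 m².
Net radiated power P_net = εσA(T⁴ − T₀⁴) = 0.623×5.670×10⁻⁸×6.80×(1374.15⁴ − 313.6⁴).
T⁴ − T₀⁴ = 3.56563×10¹² − 9.67173×10⁹ = 3.55596×10¹² K⁴, so P_net = 8.54×10⁵ W.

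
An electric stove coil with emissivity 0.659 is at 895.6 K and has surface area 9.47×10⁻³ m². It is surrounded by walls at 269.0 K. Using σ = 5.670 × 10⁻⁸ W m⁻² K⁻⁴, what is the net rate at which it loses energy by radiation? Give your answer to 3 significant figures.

Area A = 9.47×10⁻³ m².
Net radiated power P_net = εσA(T⁴ − T₀⁴) = 0.659×5.670×10⁻⁸×9.47×10⁻³×(895.6⁴ − 269.0⁴).
T⁴ − T₀⁴ = 6.43363×10¹¹ − 5.23611×10⁹ = 6.38127×10¹¹ K⁴, so P_net = 226 W.

Net loss ≈ 226 W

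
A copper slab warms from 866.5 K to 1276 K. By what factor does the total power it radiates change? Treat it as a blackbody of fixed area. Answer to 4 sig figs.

P ∝ T⁴, so P₂/P₁ = (T₂/T₁)⁴ = (1276/866.5)⁴ = (1.47259)⁴ = 4.702.

P₂/P₁ ≈ 4.702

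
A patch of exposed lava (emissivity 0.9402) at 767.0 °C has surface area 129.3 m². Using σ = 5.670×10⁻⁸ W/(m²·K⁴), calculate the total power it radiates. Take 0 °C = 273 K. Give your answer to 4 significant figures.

T = 767.0 °C + 273 = 1040.0 K.
Area A = 129.3 m².
P = εσAT⁴ = 0.9402 × 5.670×10⁻⁸ × 129.3 × (1040.0)⁴ = 8.064×10⁶ W.

P ≈ 8.064×10⁶ W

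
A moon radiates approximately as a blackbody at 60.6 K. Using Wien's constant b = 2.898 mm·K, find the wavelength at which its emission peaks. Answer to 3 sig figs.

Wien's displacement law: λ_max = b/T = (2.898×10⁻³ m·K)/(60.6 K) = 4.782×10⁻⁵ m.
That is 47.8 μm, in the infrared range.

λ_max ≈ 47.8 μm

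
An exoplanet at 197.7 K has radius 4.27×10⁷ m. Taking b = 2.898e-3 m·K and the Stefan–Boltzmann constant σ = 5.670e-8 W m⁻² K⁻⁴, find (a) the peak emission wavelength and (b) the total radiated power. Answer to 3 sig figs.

λ_max ≈ 14.7 μm; P ≈ 1.98×10¹⁸ W

(a) λ_max = b/T = 2.898×10⁻³/197.7 = 1.466×10⁻⁵ m = 14.7 μm.
Surface area A = 4πR² = 4π(4.27×10⁷ m)² = 2.29121×10¹⁶ m².
(b) P = σAT⁴ = 5.670×10⁻⁸×2.29121×10¹⁶×(197.7)⁴ = 1.98×10¹⁸ W.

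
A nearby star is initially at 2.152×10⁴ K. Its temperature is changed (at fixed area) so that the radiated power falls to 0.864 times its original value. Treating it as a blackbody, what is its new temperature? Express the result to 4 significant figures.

T₂ ≈ 2.075×10⁴ K

P ∝ T⁴, so T₂/T₁ = (P₂/P₁)^(1/4) = (0.864)^(1/4) = 0.964114.
T₂ = 2.152×10⁴ × 0.964114 = 2.075×10⁴ K.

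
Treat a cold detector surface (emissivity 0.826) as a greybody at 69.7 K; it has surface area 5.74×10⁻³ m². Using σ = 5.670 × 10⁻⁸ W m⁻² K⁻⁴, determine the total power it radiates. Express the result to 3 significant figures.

P ≈ 6.34×10⁻³ W

Area A = 5.74×10⁻³ m².
P = εσAT⁴ = 0.826 × 5.670×10⁻⁸ × 5.74×10⁻³ × (69.7)⁴ = 6.34×10⁻³ W.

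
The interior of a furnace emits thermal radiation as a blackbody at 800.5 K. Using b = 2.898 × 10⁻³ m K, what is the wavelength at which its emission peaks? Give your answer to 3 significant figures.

λ_max ≈ 3.62 μm

Wien's displacement law: λ_max = b/T = (2.898×10⁻³ m·K)/(800.5 K) = 3.620×10⁻⁶ m.
That is 3.62 μm, in the infrared range.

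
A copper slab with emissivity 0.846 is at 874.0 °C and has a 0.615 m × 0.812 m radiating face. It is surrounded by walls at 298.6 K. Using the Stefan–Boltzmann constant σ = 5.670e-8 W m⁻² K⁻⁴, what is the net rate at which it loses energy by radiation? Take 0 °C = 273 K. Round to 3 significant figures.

Net loss ≈ 4.13×10⁴ W

T = 874.0 °C + 273 = 1147.0 K.
Area A = 0.615 × 0.812 = 0.49938 m².
Net radiated power P_net = εσA(T⁴ − T₀⁴) = 0.846×5.670×10⁻⁸×0.49938×(1147.0⁴ − 298.6⁴).
T⁴ − T₀⁴ = 1.73083×10¹² − 7.94986×10⁹ = 1.72288×10¹² K⁴, so P_net = 4.13×10⁴ W.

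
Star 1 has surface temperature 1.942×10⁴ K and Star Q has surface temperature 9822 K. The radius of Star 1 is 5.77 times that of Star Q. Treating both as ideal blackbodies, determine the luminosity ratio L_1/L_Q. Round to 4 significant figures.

L ∝ R²T⁴, so L_1/L_Q = (R_1/R_Q)²(T_1/T_Q)⁴ = (5.77)² × (1.942×10⁴/9822)⁴ = 33.2929 × 15.2826 = 508.8.

L_1/L_Q ≈ 508.8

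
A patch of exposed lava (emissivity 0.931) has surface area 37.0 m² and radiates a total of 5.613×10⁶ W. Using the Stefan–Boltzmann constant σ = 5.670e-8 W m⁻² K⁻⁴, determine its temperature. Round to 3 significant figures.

T ≈ 1.30×10³ K

Area A = 37.0 m².
P = εσAT⁴ ⇒ T = (P/(εσA))^(1/4) = (5.613×10⁶/(0.931×5.670×10⁻⁸×37.0))^(1/4) = 1.30×10³ K.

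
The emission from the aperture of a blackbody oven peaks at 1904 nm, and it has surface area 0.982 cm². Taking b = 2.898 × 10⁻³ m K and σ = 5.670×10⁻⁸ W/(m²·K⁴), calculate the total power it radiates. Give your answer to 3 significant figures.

Wien's law: T = b/λ_max = 2.898×10⁻³/1.904×10⁻⁶ = 1522.06 K.
Area A = 0.982 cm² = 9.82×10⁻⁵ m².
Then P = σAT⁴ = 5.670×10⁻⁸×9.82×10⁻⁵×(1522.06)⁴ = 29.9 W.

P ≈ 29.9 W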